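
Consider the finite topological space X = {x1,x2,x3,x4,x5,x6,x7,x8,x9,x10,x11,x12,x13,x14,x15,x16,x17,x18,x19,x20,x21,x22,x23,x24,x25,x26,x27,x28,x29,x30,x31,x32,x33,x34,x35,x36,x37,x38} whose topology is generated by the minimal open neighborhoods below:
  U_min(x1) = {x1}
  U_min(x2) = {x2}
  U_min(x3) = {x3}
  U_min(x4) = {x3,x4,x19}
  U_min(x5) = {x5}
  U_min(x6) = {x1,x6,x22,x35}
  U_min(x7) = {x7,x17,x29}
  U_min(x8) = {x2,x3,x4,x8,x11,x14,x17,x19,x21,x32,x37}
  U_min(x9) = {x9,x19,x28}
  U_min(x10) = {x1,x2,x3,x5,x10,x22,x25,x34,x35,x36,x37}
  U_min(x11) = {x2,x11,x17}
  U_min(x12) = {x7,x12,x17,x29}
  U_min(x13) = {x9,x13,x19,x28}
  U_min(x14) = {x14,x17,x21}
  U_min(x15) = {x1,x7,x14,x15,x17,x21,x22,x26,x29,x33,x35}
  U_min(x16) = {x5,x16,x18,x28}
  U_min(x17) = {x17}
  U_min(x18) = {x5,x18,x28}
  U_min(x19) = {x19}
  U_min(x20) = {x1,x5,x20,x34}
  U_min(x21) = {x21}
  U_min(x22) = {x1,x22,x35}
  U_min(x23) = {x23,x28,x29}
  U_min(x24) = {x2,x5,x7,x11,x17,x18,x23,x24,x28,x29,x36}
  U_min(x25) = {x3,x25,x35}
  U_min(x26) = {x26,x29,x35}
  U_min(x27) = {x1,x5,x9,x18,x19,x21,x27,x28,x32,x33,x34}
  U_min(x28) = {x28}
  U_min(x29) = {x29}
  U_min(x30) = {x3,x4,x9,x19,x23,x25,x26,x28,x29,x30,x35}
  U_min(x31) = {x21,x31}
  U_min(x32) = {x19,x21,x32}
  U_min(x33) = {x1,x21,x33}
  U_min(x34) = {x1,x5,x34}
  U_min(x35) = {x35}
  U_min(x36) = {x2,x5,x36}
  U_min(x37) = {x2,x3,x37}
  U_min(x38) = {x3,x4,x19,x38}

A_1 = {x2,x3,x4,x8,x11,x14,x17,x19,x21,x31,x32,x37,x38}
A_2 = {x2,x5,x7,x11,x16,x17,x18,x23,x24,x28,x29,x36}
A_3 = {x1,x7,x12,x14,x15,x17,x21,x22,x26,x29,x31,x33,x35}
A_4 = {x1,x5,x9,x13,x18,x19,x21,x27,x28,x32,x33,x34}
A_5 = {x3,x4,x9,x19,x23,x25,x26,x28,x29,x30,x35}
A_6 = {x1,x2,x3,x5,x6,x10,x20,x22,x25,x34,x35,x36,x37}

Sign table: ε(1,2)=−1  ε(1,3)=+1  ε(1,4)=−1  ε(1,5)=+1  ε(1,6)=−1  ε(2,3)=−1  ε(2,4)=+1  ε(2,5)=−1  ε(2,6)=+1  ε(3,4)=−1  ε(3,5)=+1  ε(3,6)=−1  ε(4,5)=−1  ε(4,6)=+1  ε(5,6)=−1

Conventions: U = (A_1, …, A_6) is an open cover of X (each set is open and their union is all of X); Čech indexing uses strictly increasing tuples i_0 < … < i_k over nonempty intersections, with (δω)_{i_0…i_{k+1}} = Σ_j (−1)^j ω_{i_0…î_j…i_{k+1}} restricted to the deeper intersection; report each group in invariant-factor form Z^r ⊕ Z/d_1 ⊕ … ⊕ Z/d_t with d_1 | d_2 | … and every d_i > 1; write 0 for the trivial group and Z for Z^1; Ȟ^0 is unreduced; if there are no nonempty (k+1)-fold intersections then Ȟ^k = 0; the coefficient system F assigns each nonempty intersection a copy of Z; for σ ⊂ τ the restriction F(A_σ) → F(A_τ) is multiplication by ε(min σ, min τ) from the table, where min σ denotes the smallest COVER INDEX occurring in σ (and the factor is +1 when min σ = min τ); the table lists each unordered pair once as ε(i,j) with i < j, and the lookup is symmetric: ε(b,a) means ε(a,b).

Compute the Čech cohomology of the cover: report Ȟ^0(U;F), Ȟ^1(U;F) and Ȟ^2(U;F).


Ȟ^0 ≅ Z,  Ȟ^1 ≅ 0,  Ȟ^2 ≅ Z/2

nonempty overlaps:
  A12={x2,x11,x17} A13={x14,x17,x21,x31} A14={x19,x21,x32} A15={x3,x4,x19} A16={x2,x3,x37} A23={x7,x17,x29} A24={x5,x18,x28} A25={x23,x28,x29} A26={x2,x5,x36} A34={x1,x21,x33} A35={x26,x29,x35} A36={x1,x22,x35} A45={x9,x19,x28} A46={x1,x5,x34} A56={x3,x25,x35}
  A123={x17} A126={x2} A134={x21} A145={x19} A156={x3} A235={x29} A245={x28} A246={x5} A346={x1} A356={x35}
C dims 6,15,10; δ0: rk 5, SNF 1^5; δ1: rk 10, SNF 1^9·2
degree 0: 6−5−0 = 1 → Ȟ^0 ≅ Z
degree 1: 15−10−5 = 0 → Ȟ^1 ≅ 0
degree 2: 10−0−10 = 0 plus torsion [2] → Ȟ^2 ≅ Z/2


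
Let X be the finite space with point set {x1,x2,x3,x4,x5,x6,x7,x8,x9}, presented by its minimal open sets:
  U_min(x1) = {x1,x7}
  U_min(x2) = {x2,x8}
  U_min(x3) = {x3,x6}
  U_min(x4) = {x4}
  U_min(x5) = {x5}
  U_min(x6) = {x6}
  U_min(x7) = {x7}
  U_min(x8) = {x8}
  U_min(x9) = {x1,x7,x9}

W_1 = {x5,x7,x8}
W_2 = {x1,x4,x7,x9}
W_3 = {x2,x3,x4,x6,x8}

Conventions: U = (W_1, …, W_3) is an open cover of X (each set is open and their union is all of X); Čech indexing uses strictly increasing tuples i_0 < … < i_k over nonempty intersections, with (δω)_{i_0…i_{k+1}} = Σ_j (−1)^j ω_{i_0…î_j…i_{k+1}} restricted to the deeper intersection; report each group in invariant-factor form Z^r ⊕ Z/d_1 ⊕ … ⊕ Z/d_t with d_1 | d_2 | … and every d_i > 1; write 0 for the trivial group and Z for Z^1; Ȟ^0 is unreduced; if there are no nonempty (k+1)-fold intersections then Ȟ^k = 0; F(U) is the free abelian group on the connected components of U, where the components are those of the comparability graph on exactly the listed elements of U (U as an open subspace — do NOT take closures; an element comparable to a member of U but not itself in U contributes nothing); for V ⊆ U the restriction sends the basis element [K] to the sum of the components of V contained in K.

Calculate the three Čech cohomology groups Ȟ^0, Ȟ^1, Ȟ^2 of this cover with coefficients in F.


nonempty intersections:
  W12={x7} W13={x8} W23={x4}
components per intersection:
  W1: {x5} {x7} {x8}
  W2: {x1,x7,x9} {x4}
  W3: {x2,x8} {x3,x6} {x4}
  W12: {x7}
  W13: {x8}
  W23: {x4}
C dims 8,3; δ0: rk 3, SNF 1^3
Ȟ^0: (8−3)−0=5 ⇒ Z^5
Ȟ^1: (3−0)−3=0 ⇒ 0
Ȟ^2: (0−0)−0=0 ⇒ 0

Ȟ^0 ≅ Z^5, Ȟ^1 ≅ 0 and Ȟ^2 ≅ 0


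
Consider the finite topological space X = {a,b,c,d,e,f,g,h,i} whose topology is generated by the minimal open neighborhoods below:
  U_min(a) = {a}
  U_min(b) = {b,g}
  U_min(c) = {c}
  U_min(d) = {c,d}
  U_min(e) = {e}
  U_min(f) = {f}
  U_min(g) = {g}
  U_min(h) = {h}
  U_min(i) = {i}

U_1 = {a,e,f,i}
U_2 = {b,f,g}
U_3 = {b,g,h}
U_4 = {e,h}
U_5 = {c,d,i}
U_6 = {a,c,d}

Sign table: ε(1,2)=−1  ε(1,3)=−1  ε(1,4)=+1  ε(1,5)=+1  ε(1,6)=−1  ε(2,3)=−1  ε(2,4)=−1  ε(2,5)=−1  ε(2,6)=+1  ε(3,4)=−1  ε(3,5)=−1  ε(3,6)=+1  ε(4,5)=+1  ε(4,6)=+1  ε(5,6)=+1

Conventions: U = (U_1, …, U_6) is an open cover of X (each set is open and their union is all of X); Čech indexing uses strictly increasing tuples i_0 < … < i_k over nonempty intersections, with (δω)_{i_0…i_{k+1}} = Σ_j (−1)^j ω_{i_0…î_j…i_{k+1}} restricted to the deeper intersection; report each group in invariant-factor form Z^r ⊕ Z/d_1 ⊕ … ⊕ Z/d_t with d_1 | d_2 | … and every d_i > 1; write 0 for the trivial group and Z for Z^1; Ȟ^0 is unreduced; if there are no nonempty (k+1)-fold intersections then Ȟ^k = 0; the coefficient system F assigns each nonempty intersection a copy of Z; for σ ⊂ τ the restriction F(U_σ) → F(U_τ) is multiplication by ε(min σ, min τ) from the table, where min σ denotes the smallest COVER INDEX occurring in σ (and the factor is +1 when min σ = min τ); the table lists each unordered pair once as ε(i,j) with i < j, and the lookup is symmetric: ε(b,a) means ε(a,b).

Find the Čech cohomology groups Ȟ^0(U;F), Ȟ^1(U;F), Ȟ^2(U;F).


nerve of the cover:
  U12={f} U14={e} U15={i} U16={a} U23={b,g} U34={h} U56={c,d}
C dims 6,7; δ0: rk 6, SNF 1^5·2
Ȟ^0 = (6 − 6) − 0 = 0, so Ȟ^0 ≅ 0
Ȟ^1 = (7 − 0) − 6 = 1 plus torsion [2], so Ȟ^1 ≅ Z ⊕ Z/2
Ȟ^2 = (0 − 0) − 0 = 0, so Ȟ^2 ≅ 0

Ȟ^0 = 0, Ȟ^1 = Z ⊕ Z/2, Ȟ^2 = 0


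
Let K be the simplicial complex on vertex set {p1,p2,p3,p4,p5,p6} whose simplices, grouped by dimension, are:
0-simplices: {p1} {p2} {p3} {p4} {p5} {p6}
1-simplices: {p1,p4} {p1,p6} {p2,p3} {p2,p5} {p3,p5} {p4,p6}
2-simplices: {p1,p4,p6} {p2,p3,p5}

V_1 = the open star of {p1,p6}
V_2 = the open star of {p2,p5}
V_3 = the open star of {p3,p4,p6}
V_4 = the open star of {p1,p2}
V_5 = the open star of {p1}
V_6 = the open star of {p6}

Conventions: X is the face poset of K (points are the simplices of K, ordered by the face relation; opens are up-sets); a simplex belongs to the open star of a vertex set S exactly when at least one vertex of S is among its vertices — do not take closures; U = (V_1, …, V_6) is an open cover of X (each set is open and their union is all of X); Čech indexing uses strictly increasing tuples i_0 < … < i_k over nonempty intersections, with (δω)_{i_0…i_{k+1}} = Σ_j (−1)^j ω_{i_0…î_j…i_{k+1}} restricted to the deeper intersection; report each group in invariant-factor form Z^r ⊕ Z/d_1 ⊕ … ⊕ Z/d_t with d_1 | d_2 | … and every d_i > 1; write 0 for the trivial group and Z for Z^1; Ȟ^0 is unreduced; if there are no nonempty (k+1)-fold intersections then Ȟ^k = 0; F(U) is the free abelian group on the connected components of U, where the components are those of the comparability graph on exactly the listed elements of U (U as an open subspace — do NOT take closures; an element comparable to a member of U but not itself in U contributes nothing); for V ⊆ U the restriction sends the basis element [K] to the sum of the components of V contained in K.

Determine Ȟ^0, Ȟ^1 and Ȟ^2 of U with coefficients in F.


Ȟ^0(U;F) ≅ Z^2; Ȟ^1(U;F) ≅ 0; Ȟ^2(U;F) ≅ 0

nerve simplices:
  V1={{p1},{p6},{p1,p4},{p1,p6},{p4,p6},{p1,p4,p6}} V2={{p2},{p5},{p2,p3},{p2,p5},{p3,p5},{p2,p3,p5}} V3={{p3},{p4},{p6},{p1,p4},{p1,p6},{p2,p3},{p3,p5},{p4,p6},{p1,p4,p6},{p2,p3,p5}} V4={{p1},{p2},{p1,p4},{p1,p6},{p2,p3},{p2,p5},{p1,p4,p6},{p2,p3,p5}} V5={{p1},{p1,p4},{p1,p6},{p1,p4,p6}} V6={{p6},{p1,p6},{p4,p6},{p1,p4,p6}}
  V13={{p6},{p1,p4},{p1,p6},{p4,p6},{p1,p4,p6}} V14={{p1},{p1,p4},{p1,p6},{p1,p4,p6}} V15={{p1},{p1,p4},{p1,p6},{p1,p4,p6}} V16={{p6},{p1,p6},{p4,p6},{p1,p4,p6}} V23={{p2,p3},{p3,p5},{p2,p3,p5}} V24={{p2},{p2,p3},{p2,p5},{p2,p3,p5}} V34={{p1,p4},{p1,p6},{p2,p3},{p1,p4,p6},{p2,p3,p5}} V35={{p1,p4},{p1,p6},{p1,p4,p6}} V36={{p6},{p1,p6},{p4,p6},{p1,p4,p6}} V45={{p1},{p1,p4},{p1,p6},{p1,p4,p6}} V46={{p1,p6},{p1,p4,p6}} V56={{p1,p6},{p1,p4,p6}}
  V134={{p1,p4},{p1,p6},{p1,p4,p6}} V135={{p1,p4},{p1,p6},{p1,p4,p6}} V136={{p6},{p1,p6},{p4,p6},{p1,p4,p6}} V145={{p1},{p1,p4},{p1,p6},{p1,p4,p6}} V146={{p1,p6},{p1,p4,p6}} V156={{p1,p6},{p1,p4,p6}} V234={{p2,p3},{p2,p3,p5}} V345={{p1,p4},{p1,p6},{p1,p4,p6}} V346={{p1,p6},{p1,p4,p6}} V356={{p1,p6},{p1,p4,p6}} V456={{p1,p6},{p1,p4,p6}}
  V1345={{p1,p4},{p1,p6},{p1,p4,p6}} V1346={{p1,p6},{p1,p4,p6}} V1356={{p1,p6},{p1,p4,p6}} V1456={{p1,p6},{p1,p4,p6}} V3456={{p1,p6},{p1,p4,p6}}
  V13456={{p1,p6},{p1,p4,p6}}
components per intersection:
  V1: {{p1},{p6},{p1,p4},{p1,p6},{p4,p6},{p1,p4,p6}}
  V2: {{p2},{p5},{p2,p3},{p2,p5},{p3,p5},{p2,p3,p5}}
  V3: {{p3},{p2,p3},{p3,p5},{p2,p3,p5}} {{p4},{p6},{p1,p4},{p1,p6},{p4,p6},{p1,p4,p6}}
  V4: {{p1},{p1,p4},{p1,p6},{p1,p4,p6}} {{p2},{p2,p3},{p2,p5},{p2,p3,p5}}
  V5: {{p1},{p1,p4},{p1,p6},{p1,p4,p6}}
  V6: {{p6},{p1,p6},{p4,p6},{p1,p4,p6}}
  V13: {{p6},{p1,p4},{p1,p6},{p4,p6},{p1,p4,p6}}
  V14: {{p1},{p1,p4},{p1,p6},{p1,p4,p6}}
  V15: {{p1},{p1,p4},{p1,p6},{p1,p4,p6}}
  V16: {{p6},{p1,p6},{p4,p6},{p1,p4,p6}}
  V23: {{p2,p3},{p3,p5},{p2,p3,p5}}
  V24: {{p2},{p2,p3},{p2,p5},{p2,p3,p5}}
  V34: {{p1,p4},{p1,p6},{p1,p4,p6}} {{p2,p3},{p2,p3,p5}}
  V35: {{p1,p4},{p1,p6},{p1,p4,p6}}
  V36: {{p6},{p1,p6},{p4,p6},{p1,p4,p6}}
  V45: {{p1},{p1,p4},{p1,p6},{p1,p4,p6}}
  V46: {{p1,p6},{p1,p4,p6}}
  V56: {{p1,p6},{p1,p4,p6}}
  V134: {{p1,p4},{p1,p6},{p1,p4,p6}}
  V135: {{p1,p4},{p1,p6},{p1,p4,p6}}
  V136: {{p6},{p1,p6},{p4,p6},{p1,p4,p6}}
  V145: {{p1},{p1,p4},{p1,p6},{p1,p4,p6}}
  V146: {{p1,p6},{p1,p4,p6}}
  V156: {{p1,p6},{p1,p4,p6}}
  V234: {{p2,p3},{p2,p3,p5}}
  V345: {{p1,p4},{p1,p6},{p1,p4,p6}}
  V346: {{p1,p6},{p1,p4,p6}}
  V356: {{p1,p6},{p1,p4,p6}}
  V456: {{p1,p6},{p1,p4,p6}}
  V1345: {{p1,p4},{p1,p6},{p1,p4,p6}}
  V1346: {{p1,p6},{p1,p4,p6}}
  V1356: {{p1,p6},{p1,p4,p6}}
  V1456: {{p1,p6},{p1,p4,p6}}
  V3456: {{p1,p6},{p1,p4,p6}}
  V13456: {{p1,p6},{p1,p4,p6}}
C dims 8,13,11,5; δ0: rk 6, SNF 1^6; δ1: rk 7, SNF 1^7; δ2: rk 4, SNF 1^4
degree 0: 8−6−0 = 2 → Ȟ^0 ≅ Z^2
degree 1: 13−7−6 = 0 → Ȟ^1 ≅ 0
degree 2: 11−4−7 = 0 → Ȟ^2 ≅ 0


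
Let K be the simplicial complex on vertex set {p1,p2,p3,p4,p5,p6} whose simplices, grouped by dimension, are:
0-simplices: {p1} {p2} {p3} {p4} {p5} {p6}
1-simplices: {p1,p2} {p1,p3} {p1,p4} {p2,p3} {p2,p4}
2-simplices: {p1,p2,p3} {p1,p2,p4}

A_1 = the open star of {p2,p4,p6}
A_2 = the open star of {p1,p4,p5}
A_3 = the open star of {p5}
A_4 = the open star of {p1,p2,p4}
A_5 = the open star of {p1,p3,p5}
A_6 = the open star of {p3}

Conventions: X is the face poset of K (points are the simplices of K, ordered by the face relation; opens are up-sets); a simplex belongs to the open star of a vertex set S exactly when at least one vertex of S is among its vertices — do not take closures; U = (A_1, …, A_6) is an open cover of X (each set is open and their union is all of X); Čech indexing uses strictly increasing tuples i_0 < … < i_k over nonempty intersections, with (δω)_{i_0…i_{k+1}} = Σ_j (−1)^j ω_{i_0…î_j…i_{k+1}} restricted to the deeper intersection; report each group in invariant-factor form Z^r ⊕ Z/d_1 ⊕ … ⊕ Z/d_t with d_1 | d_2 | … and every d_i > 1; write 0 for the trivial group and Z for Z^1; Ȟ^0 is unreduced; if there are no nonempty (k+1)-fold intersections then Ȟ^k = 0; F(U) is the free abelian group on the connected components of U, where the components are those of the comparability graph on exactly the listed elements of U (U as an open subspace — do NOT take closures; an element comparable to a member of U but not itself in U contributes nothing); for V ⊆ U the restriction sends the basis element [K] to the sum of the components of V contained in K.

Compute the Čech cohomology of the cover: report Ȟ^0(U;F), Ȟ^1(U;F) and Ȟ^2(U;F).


cover nerve:
  A1={{p2},{p4},{p6},{p1,p2},{p1,p4},{p2,p3},{p2,p4},{p1,p2,p3},{p1,p2,p4}} A2={{p1},{p4},{p5},{p1,p2},{p1,p3},{p1,p4},{p2,p4},{p1,p2,p3},{p1,p2,p4}} A3={{p5}} A4={{p1},{p2},{p4},{p1,p2},{p1,p3},{p1,p4},{p2,p3},{p2,p4},{p1,p2,p3},{p1,p2,p4}} A5={{p1},{p3},{p5},{p1,p2},{p1,p3},{p1,p4},{p2,p3},{p1,p2,p3},{p1,p2,p4}} A6={{p3},{p1,p3},{p2,p3},{p1,p2,p3}}
  A12={{p4},{p1,p2},{p1,p4},{p2,p4},{p1,p2,p3},{p1,p2,p4}} A14={{p2},{p4},{p1,p2},{p1,p4},{p2,p3},{p2,p4},{p1,p2,p3},{p1,p2,p4}} A15={{p1,p2},{p1,p4},{p2,p3},{p1,p2,p3},{p1,p2,p4}} A16={{p2,p3},{p1,p2,p3}} A23={{p5}} A24={{p1},{p4},{p1,p2},{p1,p3},{p1,p4},{p2,p4},{p1,p2,p3},{p1,p2,p4}} A25={{p1},{p5},{p1,p2},{p1,p3},{p1,p4},{p1,p2,p3},{p1,p2,p4}} A26={{p1,p3},{p1,p2,p3}} A35={{p5}} A45={{p1},{p1,p2},{p1,p3},{p1,p4},{p2,p3},{p1,p2,p3},{p1,p2,p4}} A46={{p1,p3},{p2,p3},{p1,p2,p3}} A56={{p3},{p1,p3},{p2,p3},{p1,p2,p3}}
  A124={{p4},{p1,p2},{p1,p4},{p2,p4},{p1,p2,p3},{p1,p2,p4}} A125={{p1,p2},{p1,p4},{p1,p2,p3},{p1,p2,p4}} A126={{p1,p2,p3}} A145={{p1,p2},{p1,p4},{p2,p3},{p1,p2,p3},{p1,p2,p4}} A146={{p2,p3},{p1,p2,p3}} A156={{p2,p3},{p1,p2,p3}} A235={{p5}} A245={{p1},{p1,p2},{p1,p3},{p1,p4},{p1,p2,p3},{p1,p2,p4}} A246={{p1,p3},{p1,p2,p3}} A256={{p1,p3},{p1,p2,p3}} A456={{p1,p3},{p2,p3},{p1,p2,p3}}
  A1245={{p1,p2},{p1,p4},{p1,p2,p3},{p1,p2,p4}} A1246={{p1,p2,p3}} A1256={{p1,p2,p3}} A1456={{p2,p3},{p1,p2,p3}} A2456={{p1,p3},{p1,p2,p3}}
  A12456={{p1,p2,p3}}
components per intersection:
  A1: {{p2},{p4},{p1,p2},{p1,p4},{p2,p3},{p2,p4},{p1,p2,p3},{p1,p2,p4}} {{p6}}
  A2: {{p1},{p4},{p1,p2},{p1,p3},{p1,p4},{p2,p4},{p1,p2,p3},{p1,p2,p4}} {{p5}}
  A3: {{p5}}
  A4: {{p1},{p2},{p4},{p1,p2},{p1,p3},{p1,p4},{p2,p3},{p2,p4},{p1,p2,p3},{p1,p2,p4}}
  A5: {{p1},{p3},{p1,p2},{p1,p3},{p1,p4},{p2,p3},{p1,p2,p3},{p1,p2,p4}} {{p5}}
  A6: {{p3},{p1,p3},{p2,p3},{p1,p2,p3}}
  A12: {{p4},{p1,p2},{p1,p4},{p2,p4},{p1,p2,p3},{p1,p2,p4}}
  A14: {{p2},{p4},{p1,p2},{p1,p4},{p2,p3},{p2,p4},{p1,p2,p3},{p1,p2,p4}}
  A15: {{p1,p2},{p1,p4},{p2,p3},{p1,p2,p3},{p1,p2,p4}}
  A16: {{p2,p3},{p1,p2,p3}}
  A23: {{p5}}
  A24: {{p1},{p4},{p1,p2},{p1,p3},{p1,p4},{p2,p4},{p1,p2,p3},{p1,p2,p4}}
  A25: {{p1},{p1,p2},{p1,p3},{p1,p4},{p1,p2,p3},{p1,p2,p4}} {{p5}}
  A26: {{p1,p3},{p1,p2,p3}}
  A35: {{p5}}
  A45: {{p1},{p1,p2},{p1,p3},{p1,p4},{p2,p3},{p1,p2,p3},{p1,p2,p4}}
  A46: {{p1,p3},{p2,p3},{p1,p2,p3}}
  A56: {{p3},{p1,p3},{p2,p3},{p1,p2,p3}}
  A124: {{p4},{p1,p2},{p1,p4},{p2,p4},{p1,p2,p3},{p1,p2,p4}}
  A125: {{p1,p2},{p1,p4},{p1,p2,p3},{p1,p2,p4}}
  A126: {{p1,p2,p3}}
  A145: {{p1,p2},{p1,p4},{p2,p3},{p1,p2,p3},{p1,p2,p4}}
  A146: {{p2,p3},{p1,p2,p3}}
  A156: {{p2,p3},{p1,p2,p3}}
  A235: {{p5}}
  A245: {{p1},{p1,p2},{p1,p3},{p1,p4},{p1,p2,p3},{p1,p2,p4}}
  A246: {{p1,p3},{p1,p2,p3}}
  A256: {{p1,p3},{p1,p2,p3}}
  A456: {{p1,p3},{p2,p3},{p1,p2,p3}}
  A1245: {{p1,p2},{p1,p4},{p1,p2,p3},{p1,p2,p4}}
  A1246: {{p1,p2,p3}}
  A1256: {{p1,p2,p3}}
  A1456: {{p2,p3},{p1,p2,p3}}
  A2456: {{p1,p3},{p1,p2,p3}}
  A12456: {{p1,p2,p3}}
C dims 9,13,11,5; δ0: rk 6, SNF 1^6; δ1: rk 7, SNF 1^7; δ2: rk 4, SNF 1^4
Ȟ^0: (9−6)−0=3 ⇒ Z^3
Ȟ^1: (13−7)−6=0 ⇒ 0
Ȟ^2: (11−4)−7=0 ⇒ 0

Ȟ^0 = Z^3, Ȟ^1 = 0, Ȟ^2 = 0


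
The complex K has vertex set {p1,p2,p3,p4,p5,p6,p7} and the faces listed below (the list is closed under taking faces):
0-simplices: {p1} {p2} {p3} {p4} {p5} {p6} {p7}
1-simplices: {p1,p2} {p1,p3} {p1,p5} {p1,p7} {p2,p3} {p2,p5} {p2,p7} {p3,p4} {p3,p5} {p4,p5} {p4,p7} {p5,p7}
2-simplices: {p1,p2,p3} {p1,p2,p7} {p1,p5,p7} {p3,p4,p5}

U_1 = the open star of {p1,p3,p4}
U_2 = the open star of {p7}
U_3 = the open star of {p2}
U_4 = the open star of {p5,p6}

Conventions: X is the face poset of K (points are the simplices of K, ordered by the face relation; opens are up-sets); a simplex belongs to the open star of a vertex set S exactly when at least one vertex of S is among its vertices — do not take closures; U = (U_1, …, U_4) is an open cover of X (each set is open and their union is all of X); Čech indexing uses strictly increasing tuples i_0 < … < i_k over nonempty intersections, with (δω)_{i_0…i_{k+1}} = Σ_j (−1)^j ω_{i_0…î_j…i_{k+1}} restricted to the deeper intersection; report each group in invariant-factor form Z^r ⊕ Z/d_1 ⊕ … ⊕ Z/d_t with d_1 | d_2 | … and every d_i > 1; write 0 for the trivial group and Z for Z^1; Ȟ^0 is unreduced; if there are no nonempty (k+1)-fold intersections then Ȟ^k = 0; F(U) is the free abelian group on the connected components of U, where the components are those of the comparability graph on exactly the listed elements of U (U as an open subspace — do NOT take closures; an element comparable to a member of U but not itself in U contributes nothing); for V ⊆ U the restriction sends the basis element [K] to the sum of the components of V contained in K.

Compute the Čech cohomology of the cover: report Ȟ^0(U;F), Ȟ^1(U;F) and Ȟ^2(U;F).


Ȟ^0 ≅ Z^2,  Ȟ^1 ≅ Z^3,  Ȟ^2 ≅ 0

cover nerve:
  U1={{p1},{p3},{p4},{p1,p2},{p1,p3},{p1,p5},{p1,p7},{p2,p3},{p3,p4},{p3,p5},{p4,p5},{p4,p7},{p1,p2,p3},{p1,p2,p7},{p1,p5,p7},{p3,p4,p5}} U2={{p7},{p1,p7},{p2,p7},{p4,p7},{p5,p7},{p1,p2,p7},{p1,p5,p7}} U3={{p2},{p1,p2},{p2,p3},{p2,p5},{p2,p7},{p1,p2,p3},{p1,p2,p7}} U4={{p5},{p6},{p1,p5},{p2,p5},{p3,p5},{p4,p5},{p5,p7},{p1,p5,p7},{p3,p4,p5}}
  U12={{p1,p7},{p4,p7},{p1,p2,p7},{p1,p5,p7}} U13={{p1,p2},{p2,p3},{p1,p2,p3},{p1,p2,p7}} U14={{p1,p5},{p3,p5},{p4,p5},{p1,p5,p7},{p3,p4,p5}} U23={{p2,p7},{p1,p2,p7}} U24={{p5,p7},{p1,p5,p7}} U34={{p2,p5}}
  U123={{p1,p2,p7}} U124={{p1,p5,p7}}
components per intersection:
  U1: {{p1},{p3},{p4},{p1,p2},{p1,p3},{p1,p5},{p1,p7},{p2,p3},{p3,p4},{p3,p5},{p4,p5},{p4,p7},{p1,p2,p3},{p1,p2,p7},{p1,p5,p7},{p3,p4,p5}}
  U2: {{p7},{p1,p7},{p2,p7},{p4,p7},{p5,p7},{p1,p2,p7},{p1,p5,p7}}
  U3: {{p2},{p1,p2},{p2,p3},{p2,p5},{p2,p7},{p1,p2,p3},{p1,p2,p7}}
  U4: {{p5},{p1,p5},{p2,p5},{p3,p5},{p4,p5},{p5,p7},{p1,p5,p7},{p3,p4,p5}} {{p6}}
  U12: {{p1,p7},{p1,p2,p7},{p1,p5,p7}} {{p4,p7}}
  U13: {{p1,p2},{p2,p3},{p1,p2,p3},{p1,p2,p7}}
  U14: {{p1,p5},{p1,p5,p7}} {{p3,p5},{p4,p5},{p3,p4,p5}}
  U23: {{p2,p7},{p1,p2,p7}}
  U24: {{p5,p7},{p1,p5,p7}}
  U34: {{p2,p5}}
  U123: {{p1,p2,p7}}
  U124: {{p1,p5,p7}}
C dims 5,8,2; δ0: rk 3, SNF 1^3; δ1: rk 2, SNF 1^2
Ȟ^0: (5−3)−0=2 ⇒ Z^2
Ȟ^1: (8−2)−3=3 ⇒ Z^3
Ȟ^2: (2−0)−2=0 ⇒ 0


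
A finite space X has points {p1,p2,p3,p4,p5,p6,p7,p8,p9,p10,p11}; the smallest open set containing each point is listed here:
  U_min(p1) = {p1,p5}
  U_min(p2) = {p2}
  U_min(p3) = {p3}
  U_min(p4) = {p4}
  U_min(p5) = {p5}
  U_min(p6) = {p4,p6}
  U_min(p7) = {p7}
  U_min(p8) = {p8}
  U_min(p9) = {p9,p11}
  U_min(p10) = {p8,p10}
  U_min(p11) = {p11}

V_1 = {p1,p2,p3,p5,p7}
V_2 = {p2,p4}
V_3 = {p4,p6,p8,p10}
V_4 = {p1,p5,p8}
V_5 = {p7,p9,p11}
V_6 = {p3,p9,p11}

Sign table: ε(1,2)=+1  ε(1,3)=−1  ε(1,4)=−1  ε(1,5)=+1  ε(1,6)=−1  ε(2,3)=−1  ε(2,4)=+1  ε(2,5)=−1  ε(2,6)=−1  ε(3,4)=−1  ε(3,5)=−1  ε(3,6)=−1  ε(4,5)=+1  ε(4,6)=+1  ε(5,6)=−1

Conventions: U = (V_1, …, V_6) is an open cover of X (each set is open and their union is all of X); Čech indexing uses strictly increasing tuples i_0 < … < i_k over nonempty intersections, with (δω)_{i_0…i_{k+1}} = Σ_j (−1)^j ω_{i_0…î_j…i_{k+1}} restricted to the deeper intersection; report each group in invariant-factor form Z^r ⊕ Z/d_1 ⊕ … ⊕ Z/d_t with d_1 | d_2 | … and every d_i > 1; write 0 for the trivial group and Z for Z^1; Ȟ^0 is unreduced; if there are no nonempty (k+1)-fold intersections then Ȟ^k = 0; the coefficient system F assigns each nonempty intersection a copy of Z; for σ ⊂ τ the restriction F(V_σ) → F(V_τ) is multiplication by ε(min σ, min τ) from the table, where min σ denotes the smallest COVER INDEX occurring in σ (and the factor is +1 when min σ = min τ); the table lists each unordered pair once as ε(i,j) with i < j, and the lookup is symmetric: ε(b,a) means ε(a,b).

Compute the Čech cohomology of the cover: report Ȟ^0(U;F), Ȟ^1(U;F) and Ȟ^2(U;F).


Ȟ^0 ≅ 0, Ȟ^1 ≅ Z ⊕ Z/2, Ȟ^2 ≅ 0

nonempty overlaps:
  V12={p2} V14={p1,p5} V15={p7} V16={p3} V23={p4} V34={p8} V56={p9,p11}
C dims 6,7; δ0: rk 6, SNF 1^5·2
degree 0: 6−6−0 = 0 → Ȟ^0 ≅ 0
degree 1: 7−0−6 = 1 plus torsion [2] → Ȟ^1 ≅ Z ⊕ Z/2
degree 2: 0−0−0 = 0 → Ȟ^2 ≅ 0


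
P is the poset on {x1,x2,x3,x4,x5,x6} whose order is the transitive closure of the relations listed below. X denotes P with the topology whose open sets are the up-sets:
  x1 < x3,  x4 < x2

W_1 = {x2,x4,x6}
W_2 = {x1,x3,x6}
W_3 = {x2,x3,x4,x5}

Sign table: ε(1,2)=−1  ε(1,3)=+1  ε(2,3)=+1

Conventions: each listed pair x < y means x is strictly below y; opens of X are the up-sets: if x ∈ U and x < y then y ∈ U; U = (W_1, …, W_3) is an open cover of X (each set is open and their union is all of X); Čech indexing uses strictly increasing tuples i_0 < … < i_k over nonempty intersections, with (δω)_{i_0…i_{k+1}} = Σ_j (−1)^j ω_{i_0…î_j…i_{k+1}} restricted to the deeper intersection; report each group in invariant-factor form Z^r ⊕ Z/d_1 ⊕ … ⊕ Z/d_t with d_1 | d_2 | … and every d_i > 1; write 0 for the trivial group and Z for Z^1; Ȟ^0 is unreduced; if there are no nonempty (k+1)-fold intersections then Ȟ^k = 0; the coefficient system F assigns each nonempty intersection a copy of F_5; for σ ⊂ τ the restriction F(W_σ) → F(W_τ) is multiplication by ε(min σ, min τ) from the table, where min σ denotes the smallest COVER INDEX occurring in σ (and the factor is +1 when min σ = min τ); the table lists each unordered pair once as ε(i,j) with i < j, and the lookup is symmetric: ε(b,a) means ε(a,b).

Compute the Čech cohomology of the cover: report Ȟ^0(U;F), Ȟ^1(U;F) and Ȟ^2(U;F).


Ȟ^0 ≅ 0, Ȟ^1 ≅ 0 and Ȟ^2 ≅ 0

nonempty intersections:
  W12={x6} W13={x2,x4} W23={x3}
C dims 3,3; δ0: rk_F5 3
Ȟ^0: (3−3)−0=0 ⇒ 0
Ȟ^1: (3−0)−3=0 ⇒ 0
Ȟ^2: (0−0)−0=0 ⇒ 0


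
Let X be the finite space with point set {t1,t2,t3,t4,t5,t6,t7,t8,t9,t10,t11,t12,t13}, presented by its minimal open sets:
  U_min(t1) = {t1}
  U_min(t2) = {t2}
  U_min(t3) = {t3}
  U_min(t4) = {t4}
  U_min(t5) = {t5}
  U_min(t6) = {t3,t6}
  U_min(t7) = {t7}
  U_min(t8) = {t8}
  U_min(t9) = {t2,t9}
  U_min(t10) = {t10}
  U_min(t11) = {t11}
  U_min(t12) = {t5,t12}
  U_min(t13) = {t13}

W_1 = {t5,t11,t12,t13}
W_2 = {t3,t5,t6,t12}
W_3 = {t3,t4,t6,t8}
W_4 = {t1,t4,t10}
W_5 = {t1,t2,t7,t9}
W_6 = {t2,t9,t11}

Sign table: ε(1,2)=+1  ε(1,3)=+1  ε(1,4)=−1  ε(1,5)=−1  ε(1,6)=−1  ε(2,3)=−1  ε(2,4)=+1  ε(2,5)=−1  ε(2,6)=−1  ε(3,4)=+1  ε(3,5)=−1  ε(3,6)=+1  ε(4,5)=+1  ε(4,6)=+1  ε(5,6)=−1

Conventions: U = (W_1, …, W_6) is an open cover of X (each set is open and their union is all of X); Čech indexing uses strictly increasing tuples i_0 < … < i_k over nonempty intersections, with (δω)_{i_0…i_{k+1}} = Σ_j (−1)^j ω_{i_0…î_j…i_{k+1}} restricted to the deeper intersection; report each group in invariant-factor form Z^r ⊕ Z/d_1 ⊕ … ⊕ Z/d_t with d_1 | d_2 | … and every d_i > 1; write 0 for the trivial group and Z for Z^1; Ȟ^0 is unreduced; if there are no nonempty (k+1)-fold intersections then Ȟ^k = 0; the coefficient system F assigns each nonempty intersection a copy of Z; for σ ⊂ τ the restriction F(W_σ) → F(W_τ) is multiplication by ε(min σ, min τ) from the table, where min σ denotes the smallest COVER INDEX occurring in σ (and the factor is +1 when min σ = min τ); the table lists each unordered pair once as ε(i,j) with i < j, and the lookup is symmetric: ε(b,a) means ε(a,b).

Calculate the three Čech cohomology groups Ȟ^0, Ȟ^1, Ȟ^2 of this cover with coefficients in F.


Ȟ^0 = 0; Ȟ^1 = Z/2; Ȟ^2 = 0

cover nerve:
  W12={t5,t12} W16={t11} W23={t3,t6} W34={t4} W45={t1} W56={t2,t9}
C dims 6,6; δ0: rk 6, SNF 1^5·2
Ȟ^0: (6−6)−0=0 ⇒ 0
Ȟ^1: (6−0)−6=0 plus torsion [2] ⇒ Z/2
Ȟ^2: (0−0)−0=0 ⇒ 0


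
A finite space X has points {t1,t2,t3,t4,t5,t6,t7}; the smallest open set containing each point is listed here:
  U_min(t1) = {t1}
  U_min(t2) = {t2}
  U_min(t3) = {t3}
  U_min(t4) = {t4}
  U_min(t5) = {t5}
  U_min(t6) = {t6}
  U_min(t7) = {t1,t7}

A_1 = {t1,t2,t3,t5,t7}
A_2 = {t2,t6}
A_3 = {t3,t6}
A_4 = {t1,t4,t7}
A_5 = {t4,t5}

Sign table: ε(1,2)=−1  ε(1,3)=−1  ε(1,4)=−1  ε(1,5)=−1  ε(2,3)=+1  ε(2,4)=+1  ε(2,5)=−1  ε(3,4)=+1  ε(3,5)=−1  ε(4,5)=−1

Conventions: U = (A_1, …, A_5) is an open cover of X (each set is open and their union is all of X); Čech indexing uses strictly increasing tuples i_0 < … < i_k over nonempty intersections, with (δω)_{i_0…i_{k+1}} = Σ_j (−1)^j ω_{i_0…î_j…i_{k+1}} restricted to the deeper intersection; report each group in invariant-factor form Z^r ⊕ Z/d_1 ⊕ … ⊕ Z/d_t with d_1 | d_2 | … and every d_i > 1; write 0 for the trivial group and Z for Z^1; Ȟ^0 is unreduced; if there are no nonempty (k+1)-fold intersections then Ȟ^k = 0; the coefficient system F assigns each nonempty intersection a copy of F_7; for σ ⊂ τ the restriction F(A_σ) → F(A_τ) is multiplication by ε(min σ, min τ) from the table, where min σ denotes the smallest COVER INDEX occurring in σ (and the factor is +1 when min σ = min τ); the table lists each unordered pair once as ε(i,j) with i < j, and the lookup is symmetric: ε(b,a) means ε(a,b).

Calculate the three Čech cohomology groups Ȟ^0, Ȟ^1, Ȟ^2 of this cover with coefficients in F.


intersection data:
  A12={t2} A13={t3} A14={t1,t7} A15={t5} A23={t6} A45={t4}
C dims 5,6; δ0: rk_F7 5
Ȟ^0 = (5 − 5) − 0 = 0, so Ȟ^0 ≅ 0
Ȟ^1 = (6 − 0) − 5 = 1, so Ȟ^1 ≅ Z/7
Ȟ^2 = (0 − 0) − 0 = 0, so Ȟ^2 ≅ 0

Ȟ^0(U;F) ≅ 0; Ȟ^1(U;F) ≅ Z/7; Ȟ^2(U;F) ≅ 0


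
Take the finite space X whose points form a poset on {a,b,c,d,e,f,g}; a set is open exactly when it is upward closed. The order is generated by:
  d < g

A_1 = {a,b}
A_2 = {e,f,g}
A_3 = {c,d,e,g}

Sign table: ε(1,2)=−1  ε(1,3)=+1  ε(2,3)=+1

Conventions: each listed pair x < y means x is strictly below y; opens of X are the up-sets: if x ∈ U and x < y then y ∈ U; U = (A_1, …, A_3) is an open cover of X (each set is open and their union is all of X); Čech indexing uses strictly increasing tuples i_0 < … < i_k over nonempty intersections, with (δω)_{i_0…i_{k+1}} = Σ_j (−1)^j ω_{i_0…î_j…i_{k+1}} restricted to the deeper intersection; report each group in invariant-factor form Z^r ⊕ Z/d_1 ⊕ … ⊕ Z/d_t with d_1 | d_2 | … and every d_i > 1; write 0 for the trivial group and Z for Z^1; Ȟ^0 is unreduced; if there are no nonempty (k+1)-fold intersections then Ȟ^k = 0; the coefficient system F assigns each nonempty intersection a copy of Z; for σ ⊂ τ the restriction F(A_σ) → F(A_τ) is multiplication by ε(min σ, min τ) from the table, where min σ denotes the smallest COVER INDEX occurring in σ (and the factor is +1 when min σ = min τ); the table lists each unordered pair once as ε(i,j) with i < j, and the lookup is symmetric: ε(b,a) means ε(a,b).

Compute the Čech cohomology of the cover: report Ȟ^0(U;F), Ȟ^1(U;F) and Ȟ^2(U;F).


nonempty intersections:
  A23={e,g}
C dims 3,1; δ0: rk 1, SNF 1^1
Ȟ^0: (3−1)−0=2 ⇒ Z^2
Ȟ^1: (1−0)−1=0 ⇒ 0
Ȟ^2: (0−0)−0=0 ⇒ 0

Ȟ^0 = Z^2,  Ȟ^1 = 0,  Ȟ^2 = 0


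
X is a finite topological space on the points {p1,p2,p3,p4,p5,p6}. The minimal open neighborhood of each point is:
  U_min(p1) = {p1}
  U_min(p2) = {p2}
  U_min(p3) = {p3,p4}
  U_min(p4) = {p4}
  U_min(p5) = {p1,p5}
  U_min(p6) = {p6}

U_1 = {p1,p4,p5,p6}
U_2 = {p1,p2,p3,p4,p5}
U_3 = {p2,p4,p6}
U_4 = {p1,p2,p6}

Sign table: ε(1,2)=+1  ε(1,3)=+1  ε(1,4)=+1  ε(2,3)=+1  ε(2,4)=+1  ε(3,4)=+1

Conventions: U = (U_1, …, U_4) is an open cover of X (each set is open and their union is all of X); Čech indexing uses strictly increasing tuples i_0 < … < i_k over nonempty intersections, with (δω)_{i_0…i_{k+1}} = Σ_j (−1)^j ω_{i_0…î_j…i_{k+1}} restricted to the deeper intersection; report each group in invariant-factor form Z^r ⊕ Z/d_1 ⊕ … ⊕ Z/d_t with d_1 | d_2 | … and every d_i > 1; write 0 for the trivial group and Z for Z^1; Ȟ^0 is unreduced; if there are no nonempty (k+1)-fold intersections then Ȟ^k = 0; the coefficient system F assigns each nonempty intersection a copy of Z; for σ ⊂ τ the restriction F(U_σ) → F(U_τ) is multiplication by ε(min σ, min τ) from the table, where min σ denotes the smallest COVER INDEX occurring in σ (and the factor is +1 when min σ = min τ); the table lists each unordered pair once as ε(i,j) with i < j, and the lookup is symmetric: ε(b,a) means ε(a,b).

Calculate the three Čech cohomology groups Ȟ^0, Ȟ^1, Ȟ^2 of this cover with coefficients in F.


nerve simplices:
  U12={p1,p4,p5} U13={p4,p6} U14={p1,p6} U23={p2,p4} U24={p1,p2} U34={p2,p6}
  U123={p4} U124={p1} U134={p6} U234={p2}
C dims 4,6,4; δ0: rk 3, SNF 1^3; δ1: rk 3, SNF 1^3
degree 0: 4−3−0 = 1 → Ȟ^0 ≅ Z
degree 1: 6−3−3 = 0 → Ȟ^1 ≅ 0
degree 2: 4−0−3 = 1 → Ȟ^2 ≅ Z

Ȟ^0 = Z, Ȟ^1 = 0, Ȟ^2 = Z


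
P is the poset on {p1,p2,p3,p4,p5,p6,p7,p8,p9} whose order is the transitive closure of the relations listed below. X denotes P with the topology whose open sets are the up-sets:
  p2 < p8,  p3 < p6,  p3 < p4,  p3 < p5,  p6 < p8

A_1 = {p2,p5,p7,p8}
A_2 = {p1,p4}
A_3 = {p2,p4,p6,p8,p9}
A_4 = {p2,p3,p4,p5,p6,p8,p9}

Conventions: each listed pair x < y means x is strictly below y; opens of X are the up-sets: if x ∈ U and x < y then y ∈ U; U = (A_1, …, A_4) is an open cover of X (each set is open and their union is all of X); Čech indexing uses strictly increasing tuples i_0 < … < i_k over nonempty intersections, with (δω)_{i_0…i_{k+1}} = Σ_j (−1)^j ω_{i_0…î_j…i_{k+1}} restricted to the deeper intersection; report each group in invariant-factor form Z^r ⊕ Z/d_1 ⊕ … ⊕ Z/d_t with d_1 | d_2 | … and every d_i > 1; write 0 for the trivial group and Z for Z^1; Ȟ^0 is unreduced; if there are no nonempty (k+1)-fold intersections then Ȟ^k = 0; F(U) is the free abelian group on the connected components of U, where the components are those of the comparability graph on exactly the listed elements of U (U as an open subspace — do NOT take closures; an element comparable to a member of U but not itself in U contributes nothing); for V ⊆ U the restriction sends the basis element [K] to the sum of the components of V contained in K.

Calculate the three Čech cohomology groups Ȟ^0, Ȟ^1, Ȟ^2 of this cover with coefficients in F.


nonempty intersections:
  A13={p2,p8} A14={p2,p5,p8} A23={p4} A24={p4} A34={p2,p4,p6,p8,p9}
  A134={p2,p8} A234={p4}
components per intersection:
  A1: {p2,p8} {p5} {p7}
  A2: {p1} {p4}
  A3: {p2,p6,p8} {p4} {p9}
  A4: {p2,p3,p4,p5,p6,p8} {p9}
  A13: {p2,p8}
  A14: {p2,p8} {p5}
  A23: {p4}
  A24: {p4}
  A34: {p2,p6,p8} {p4} {p9}
  A134: {p2,p8}
  A234: {p4}
C dims 10,8,2; δ0: rk 6, SNF 1^6; δ1: rk 2, SNF 1^2
Ȟ^0: (10−6)−0=4 ⇒ Z^4
Ȟ^1: (8−2)−6=0 ⇒ 0
Ȟ^2: (2−0)−2=0 ⇒ 0

Ȟ^0 ≅ Z^4; Ȟ^1 ≅ 0; Ȟ^2 ≅ 0


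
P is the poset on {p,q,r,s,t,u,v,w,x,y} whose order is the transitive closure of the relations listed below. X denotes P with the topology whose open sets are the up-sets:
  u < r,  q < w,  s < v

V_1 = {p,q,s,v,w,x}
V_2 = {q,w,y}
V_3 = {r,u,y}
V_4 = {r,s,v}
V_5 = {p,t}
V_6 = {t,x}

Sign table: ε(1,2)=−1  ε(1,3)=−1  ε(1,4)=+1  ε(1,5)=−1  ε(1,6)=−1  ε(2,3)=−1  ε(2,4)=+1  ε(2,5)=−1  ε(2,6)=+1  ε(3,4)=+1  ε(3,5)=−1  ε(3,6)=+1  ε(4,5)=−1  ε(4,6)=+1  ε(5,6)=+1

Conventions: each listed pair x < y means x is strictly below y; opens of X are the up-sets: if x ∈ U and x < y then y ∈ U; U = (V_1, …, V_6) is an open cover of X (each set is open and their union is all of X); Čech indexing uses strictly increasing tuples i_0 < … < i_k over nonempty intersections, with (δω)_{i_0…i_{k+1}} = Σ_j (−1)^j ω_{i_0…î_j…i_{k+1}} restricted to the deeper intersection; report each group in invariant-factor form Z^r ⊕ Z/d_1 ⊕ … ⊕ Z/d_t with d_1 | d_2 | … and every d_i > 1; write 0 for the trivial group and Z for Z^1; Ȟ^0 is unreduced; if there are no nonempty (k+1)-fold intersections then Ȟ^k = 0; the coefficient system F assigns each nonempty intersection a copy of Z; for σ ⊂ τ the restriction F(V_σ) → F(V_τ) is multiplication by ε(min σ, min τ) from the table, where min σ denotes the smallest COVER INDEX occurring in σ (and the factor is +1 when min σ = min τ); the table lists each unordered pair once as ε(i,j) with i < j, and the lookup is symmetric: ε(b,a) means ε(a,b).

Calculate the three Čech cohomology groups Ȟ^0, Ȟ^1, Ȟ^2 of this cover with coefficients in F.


nonempty intersections:
  V12={q,w} V14={s,v} V15={p} V16={x} V23={y} V34={r} V56={t}
C dims 6,7; δ0: rk 5, SNF 1^5
Ȟ^0: (6−5)−0=1 ⇒ Z
Ȟ^1: (7−0)−5=2 ⇒ Z^2
Ȟ^2: (0−0)−0=0 ⇒ 0

Ȟ^0 = Z; Ȟ^1 = Z^2; Ȟ^2 = 0


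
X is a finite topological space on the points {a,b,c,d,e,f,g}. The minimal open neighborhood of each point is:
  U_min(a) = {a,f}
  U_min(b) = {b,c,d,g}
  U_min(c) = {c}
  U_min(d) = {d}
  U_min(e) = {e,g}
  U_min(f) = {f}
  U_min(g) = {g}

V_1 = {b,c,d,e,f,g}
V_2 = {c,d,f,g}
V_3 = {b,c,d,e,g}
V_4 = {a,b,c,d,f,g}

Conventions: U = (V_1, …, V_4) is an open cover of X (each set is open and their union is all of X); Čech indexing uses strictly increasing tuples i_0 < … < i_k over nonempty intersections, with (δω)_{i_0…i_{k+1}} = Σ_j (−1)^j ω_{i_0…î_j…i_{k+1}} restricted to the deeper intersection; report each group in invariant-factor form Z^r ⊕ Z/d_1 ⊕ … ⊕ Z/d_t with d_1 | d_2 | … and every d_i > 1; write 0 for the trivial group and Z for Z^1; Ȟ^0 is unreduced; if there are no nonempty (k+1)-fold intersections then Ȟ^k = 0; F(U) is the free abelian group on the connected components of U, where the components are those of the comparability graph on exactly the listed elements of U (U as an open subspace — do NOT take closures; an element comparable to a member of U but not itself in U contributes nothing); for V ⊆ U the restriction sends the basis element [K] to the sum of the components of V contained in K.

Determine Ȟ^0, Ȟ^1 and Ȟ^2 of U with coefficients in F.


Ȟ^0(U;F) ≅ Z^2,  Ȟ^1(U;F) ≅ 0,  Ȟ^2(U;F) ≅ 0

nonempty intersections:
  V12={c,d,f,g} V13={b,c,d,e,g} V14={b,c,d,f,g} V23={c,d,g} V24={c,d,f,g} V34={b,c,d,g}
  V123={c,d,g} V124={c,d,f,g} V134={b,c,d,g} V234={c,d,g}
  V1234={c,d,g}
components per intersection:
  V1: {b,c,d,e,g} {f}
  V2: {c} {d} {f} {g}
  V3: {b,c,d,e,g}
  V4: {a,f} {b,c,d,g}
  V12: {c} {d} {f} {g}
  V13: {b,c,d,e,g}
  V14: {b,c,d,g} {f}
  V23: {c} {d} {g}
  V24: {c} {d} {f} {g}
  V34: {b,c,d,g}
  V123: {c} {d} {g}
  V124: {c} {d} {f} {g}
  V134: {b,c,d,g}
  V234: {c} {d} {g}
  V1234: {c} {d} {g}
C dims 9,15,11,3; δ0: rk 7, SNF 1^7; δ1: rk 8, SNF 1^8; δ2: rk 3, SNF 1^3
Ȟ^0: (9−7)−0=2 ⇒ Z^2
Ȟ^1: (15−8)−7=0 ⇒ 0
Ȟ^2: (11−3)−8=0 ⇒ 0


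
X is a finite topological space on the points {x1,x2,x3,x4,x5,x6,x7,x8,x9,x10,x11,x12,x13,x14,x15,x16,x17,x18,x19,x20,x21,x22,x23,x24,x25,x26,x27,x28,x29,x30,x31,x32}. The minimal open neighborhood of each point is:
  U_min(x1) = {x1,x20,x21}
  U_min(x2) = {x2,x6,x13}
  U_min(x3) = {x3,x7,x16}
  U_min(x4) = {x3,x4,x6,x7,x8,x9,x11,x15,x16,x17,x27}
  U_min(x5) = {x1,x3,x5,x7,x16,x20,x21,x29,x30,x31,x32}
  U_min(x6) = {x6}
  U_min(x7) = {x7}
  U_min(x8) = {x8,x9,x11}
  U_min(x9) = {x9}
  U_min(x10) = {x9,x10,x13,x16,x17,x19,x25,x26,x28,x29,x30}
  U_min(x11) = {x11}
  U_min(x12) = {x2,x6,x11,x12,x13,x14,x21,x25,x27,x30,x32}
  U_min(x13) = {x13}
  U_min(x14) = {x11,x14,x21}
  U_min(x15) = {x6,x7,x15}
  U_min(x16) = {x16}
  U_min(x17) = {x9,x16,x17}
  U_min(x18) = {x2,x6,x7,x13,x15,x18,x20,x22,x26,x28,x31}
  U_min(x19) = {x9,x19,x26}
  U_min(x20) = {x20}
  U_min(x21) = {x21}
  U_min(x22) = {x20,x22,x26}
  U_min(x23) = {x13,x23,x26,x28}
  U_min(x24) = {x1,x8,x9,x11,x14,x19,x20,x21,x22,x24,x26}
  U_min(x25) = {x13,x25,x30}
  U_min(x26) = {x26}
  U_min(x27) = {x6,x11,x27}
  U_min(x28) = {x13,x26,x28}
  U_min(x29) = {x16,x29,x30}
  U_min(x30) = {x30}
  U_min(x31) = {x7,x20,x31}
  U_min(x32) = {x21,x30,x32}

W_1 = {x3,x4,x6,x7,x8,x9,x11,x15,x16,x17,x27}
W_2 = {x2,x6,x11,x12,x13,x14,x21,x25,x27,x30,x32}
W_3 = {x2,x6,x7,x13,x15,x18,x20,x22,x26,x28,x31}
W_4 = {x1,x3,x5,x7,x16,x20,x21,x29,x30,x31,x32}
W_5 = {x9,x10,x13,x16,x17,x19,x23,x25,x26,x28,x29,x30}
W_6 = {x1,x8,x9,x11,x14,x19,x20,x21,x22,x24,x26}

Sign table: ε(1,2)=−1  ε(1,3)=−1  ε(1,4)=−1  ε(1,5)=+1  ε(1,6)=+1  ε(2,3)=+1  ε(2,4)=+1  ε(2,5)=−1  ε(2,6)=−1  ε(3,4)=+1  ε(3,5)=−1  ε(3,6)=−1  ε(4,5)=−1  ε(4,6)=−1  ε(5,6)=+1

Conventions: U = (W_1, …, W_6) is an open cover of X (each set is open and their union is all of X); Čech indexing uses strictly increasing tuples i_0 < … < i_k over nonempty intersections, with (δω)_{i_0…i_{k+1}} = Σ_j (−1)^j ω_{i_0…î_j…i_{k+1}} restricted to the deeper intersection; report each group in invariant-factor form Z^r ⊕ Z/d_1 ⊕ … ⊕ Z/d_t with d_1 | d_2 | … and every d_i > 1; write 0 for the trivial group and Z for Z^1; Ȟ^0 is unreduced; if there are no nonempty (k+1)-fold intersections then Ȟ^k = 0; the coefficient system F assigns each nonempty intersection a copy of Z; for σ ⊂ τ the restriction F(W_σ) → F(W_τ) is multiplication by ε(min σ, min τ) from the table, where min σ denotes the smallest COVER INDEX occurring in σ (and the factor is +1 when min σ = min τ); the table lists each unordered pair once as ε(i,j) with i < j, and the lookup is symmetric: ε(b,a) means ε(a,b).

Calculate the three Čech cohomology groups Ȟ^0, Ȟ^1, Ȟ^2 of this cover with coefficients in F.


Ȟ^0 ≅ Z, Ȟ^1 ≅ 0 and Ȟ^2 ≅ Z/2

cover nerve:
  W12={x6,x11,x27} W13={x6,x7,x15} W14={x3,x7,x16} W15={x9,x16,x17} W16={x8,x9,x11} W23={x2,x6,x13} W24={x21,x30,x32} W25={x13,x25,x30} W26={x11,x14,x21} W34={x7,x20,x31} W35={x13,x26,x28} W36={x20,x22,x26} W45={x16,x29,x30} W46={x1,x20,x21} W56={x9,x19,x26}
  W123={x6} W126={x11} W134={x7} W145={x16} W156={x9} W235={x13} W245={x30} W246={x21} W346={x20} W356={x26}
C dims 6,15,10; δ0: rk 5, SNF 1^5; δ1: rk 10, SNF 1^9·2
Ȟ^0: (6−5)−0=1 ⇒ Z
Ȟ^1: (15−10)−5=0 ⇒ 0
Ȟ^2: (10−0)−10=0 plus torsion [2] ⇒ Z/2


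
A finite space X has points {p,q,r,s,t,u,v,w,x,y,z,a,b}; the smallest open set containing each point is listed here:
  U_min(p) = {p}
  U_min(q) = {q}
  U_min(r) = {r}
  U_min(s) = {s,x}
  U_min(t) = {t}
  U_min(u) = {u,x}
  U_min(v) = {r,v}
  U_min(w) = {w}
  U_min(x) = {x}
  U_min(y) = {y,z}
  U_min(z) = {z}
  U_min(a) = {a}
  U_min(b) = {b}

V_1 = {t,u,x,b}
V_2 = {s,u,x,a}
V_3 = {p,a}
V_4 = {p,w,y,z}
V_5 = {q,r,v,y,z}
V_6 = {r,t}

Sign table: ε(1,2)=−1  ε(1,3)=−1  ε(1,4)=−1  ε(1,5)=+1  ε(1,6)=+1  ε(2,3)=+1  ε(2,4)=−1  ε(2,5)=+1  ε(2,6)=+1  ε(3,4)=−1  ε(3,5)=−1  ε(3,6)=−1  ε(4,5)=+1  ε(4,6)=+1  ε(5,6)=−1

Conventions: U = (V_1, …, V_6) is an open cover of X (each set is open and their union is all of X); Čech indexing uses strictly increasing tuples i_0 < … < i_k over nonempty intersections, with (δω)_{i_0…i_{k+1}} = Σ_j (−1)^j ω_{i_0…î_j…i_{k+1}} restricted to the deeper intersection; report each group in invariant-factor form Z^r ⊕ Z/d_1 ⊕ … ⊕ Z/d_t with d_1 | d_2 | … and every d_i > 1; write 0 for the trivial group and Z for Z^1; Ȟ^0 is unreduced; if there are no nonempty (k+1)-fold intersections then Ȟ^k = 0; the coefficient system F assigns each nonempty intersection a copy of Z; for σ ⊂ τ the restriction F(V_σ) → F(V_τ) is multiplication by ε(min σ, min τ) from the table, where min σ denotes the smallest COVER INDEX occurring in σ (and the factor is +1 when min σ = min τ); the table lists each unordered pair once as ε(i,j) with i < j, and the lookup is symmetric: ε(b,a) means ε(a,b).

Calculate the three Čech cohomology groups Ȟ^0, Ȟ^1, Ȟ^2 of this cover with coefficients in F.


Ȟ^0(U;F) ≅ 0; Ȟ^1(U;F) ≅ Z/2; Ȟ^2(U;F) ≅ 0

intersection data:
  V12={u,x} V16={t} V23={a} V34={p} V45={y,z} V56={r}
C dims 6,6; δ0: rk 6, SNF 1^5·2
Ȟ^0 = (6 − 6) − 0 = 0, so Ȟ^0 ≅ 0
Ȟ^1 = (6 − 0) − 6 = 0 plus torsion [2], so Ȟ^1 ≅ Z/2
Ȟ^2 = (0 − 0) − 0 = 0, so Ȟ^2 ≅ 0
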